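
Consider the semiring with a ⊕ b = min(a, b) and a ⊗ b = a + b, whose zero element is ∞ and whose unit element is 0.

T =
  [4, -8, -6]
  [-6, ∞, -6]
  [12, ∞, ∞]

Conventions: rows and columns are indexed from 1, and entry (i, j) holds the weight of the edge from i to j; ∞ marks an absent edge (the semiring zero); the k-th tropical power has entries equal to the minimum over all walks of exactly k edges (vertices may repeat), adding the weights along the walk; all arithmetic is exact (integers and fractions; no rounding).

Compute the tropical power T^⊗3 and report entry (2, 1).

T^⊗2:
  [-14, -4, -14]
  [-2, -14, -12]
  [16, 4, 6]
T^⊗3:
  [-10, -22, -20]
  [-20, -10, -20]
  [-2, 8, -2]
Key observation: the optimum is the walk 2->1->2->1, with weight (-6) + (-8) + (-6) = -20.
Optimal value attained by: walk 2->1->2->1.
Answer: (T^⊗3)[2][1] = -20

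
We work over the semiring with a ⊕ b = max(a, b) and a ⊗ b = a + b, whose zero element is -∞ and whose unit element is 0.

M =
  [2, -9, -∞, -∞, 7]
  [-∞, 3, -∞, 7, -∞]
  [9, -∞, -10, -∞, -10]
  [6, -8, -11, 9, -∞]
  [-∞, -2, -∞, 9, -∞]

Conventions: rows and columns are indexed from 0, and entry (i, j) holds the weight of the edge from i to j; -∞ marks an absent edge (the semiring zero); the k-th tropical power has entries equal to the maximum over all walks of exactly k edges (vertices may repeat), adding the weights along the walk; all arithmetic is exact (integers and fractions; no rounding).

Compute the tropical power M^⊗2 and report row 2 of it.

M^⊗2:
  [4, 5, -∞, 16, 9]
  [13, 6, -4, 16, -∞]
  [11, 0, -20, -1, 16]
  [15, 1, -2, 18, 13]
  [15, 1, -2, 18, -∞]
Answer: row 2 of M^⊗2 = [11, 0, -20, -1, 16]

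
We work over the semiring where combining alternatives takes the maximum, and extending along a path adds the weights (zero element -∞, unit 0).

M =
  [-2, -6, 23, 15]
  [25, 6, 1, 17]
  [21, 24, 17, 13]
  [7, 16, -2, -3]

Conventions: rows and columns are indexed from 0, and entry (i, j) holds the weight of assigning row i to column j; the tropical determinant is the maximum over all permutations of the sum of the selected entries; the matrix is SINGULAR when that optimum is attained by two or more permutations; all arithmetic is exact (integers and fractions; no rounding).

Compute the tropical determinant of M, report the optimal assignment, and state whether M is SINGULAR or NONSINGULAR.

σ = (0, 1, 2, 3): (-2) + 6 + 17 + (-3) = 18
σ = (0, 1, 3, 2): (-2) + 6 + 13 + (-2) = 15
σ = (0, 2, 1, 3): (-2) + 1 + 24 + (-3) = 20
σ = (0, 2, 3, 1): (-2) + 1 + 13 + 16 = 28
σ = (0, 3, 1, 2): (-2) + 17 + 24 + (-2) = 37
σ = (0, 3, 2, 1): (-2) + 17 + 17 + 16 = 48
σ = (1, 0, 2, 3): (-6) + 25 + 17 + (-3) = 33
σ = (1, 0, 3, 2): (-6) + 25 + 13 + (-2) = 30
σ = (1, 2, 0, 3): (-6) + 1 + 21 + (-3) = 13
σ = (1, 2, 3, 0): (-6) + 1 + 13 + 7 = 15
σ = (1, 3, 0, 2): (-6) + 17 + 21 + (-2) = 30
σ = (1, 3, 2, 0): (-6) + 17 + 17 + 7 = 35
σ = (2, 0, 1, 3): 23 + 25 + 24 + (-3) = 69
σ = (2, 0, 3, 1): 23 + 25 + 13 + 16 = 77
σ = (2, 1, 0, 3): 23 + 6 + 21 + (-3) = 47
σ = (2, 1, 3, 0): 23 + 6 + 13 + 7 = 49
σ = (2, 3, 0, 1): 23 + 17 + 21 + 16 = 77
σ = (2, 3, 1, 0): 23 + 17 + 24 + 7 = 71
σ = (3, 0, 1, 2): 15 + 25 + 24 + (-2) = 62
σ = (3, 0, 2, 1): 15 + 25 + 17 + 16 = 73
σ = (3, 1, 0, 2): 15 + 6 + 21 + (-2) = 40
σ = (3, 1, 2, 0): 15 + 6 + 17 + 7 = 45
σ = (3, 2, 0, 1): 15 + 1 + 21 + 16 = 53
σ = (3, 2, 1, 0): 15 + 1 + 24 + 7 = 47
Optimal value attained by: σ = (2, 0, 3, 1).
Answer: det⊕(M) = 77; verdict: SINGULAR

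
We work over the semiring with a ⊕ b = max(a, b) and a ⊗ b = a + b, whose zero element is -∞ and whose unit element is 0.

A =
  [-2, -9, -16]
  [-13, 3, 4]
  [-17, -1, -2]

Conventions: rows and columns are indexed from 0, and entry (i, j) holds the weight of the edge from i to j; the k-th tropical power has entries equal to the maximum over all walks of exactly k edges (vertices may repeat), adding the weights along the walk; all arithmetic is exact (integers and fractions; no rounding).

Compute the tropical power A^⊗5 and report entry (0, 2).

A^⊗2:
  [-4, -6, -5]
  [-10, 6, 7]
  [-14, 2, 3]
A^⊗3:
  [-6, -3, -2]
  [-7, 9, 10]
  [-11, 5, 6]
A^⊗4:
  [-8, 0, 1]
  [-4, 12, 13]
  [-8, 8, 9]
A^⊗5:
  [-10, 3, 4]
  [-1, 15, 16]
  [-5, 11, 12]
Key observation: the optimum is the walk 0->1->1->1->1->2, with weight (-9) + 3 + 3 + 3 + 4 = 4.
Optimal value attained by: walk 0->1->1->1->1->2.
Answer: (A^⊗5)[0][2] = 4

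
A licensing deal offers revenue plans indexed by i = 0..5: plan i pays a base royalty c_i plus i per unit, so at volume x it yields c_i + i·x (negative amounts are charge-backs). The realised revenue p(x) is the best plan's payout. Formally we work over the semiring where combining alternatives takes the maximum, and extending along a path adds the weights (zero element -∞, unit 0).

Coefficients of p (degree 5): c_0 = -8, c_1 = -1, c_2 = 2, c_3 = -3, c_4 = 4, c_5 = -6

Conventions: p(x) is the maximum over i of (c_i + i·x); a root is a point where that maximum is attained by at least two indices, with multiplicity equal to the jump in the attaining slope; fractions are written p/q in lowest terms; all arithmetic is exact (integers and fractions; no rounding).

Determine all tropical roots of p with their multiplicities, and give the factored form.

hull edge (i=0, c=-8) to (i=1, c=-1): slope 7, span 1
hull edge (i=1, c=-1) to (i=2, c=2): slope 3, span 1
hull edge (i=2, c=2) to (i=4, c=4): slope 1, span 2
hull edge (i=4, c=4) to (i=5, c=-6): slope -10, span 1
Factored form: p(x) = -6 ⊗ (x ⊕ (-7)) ⊗ (x ⊕ (-3)) ⊗ (x ⊕ (-1)) ⊗ (x ⊕ (-1)) ⊗ (x ⊕ 10)
Answer: roots = -7 (mult 1), -3 (mult 1), -1 (mult 2), 10 (mult 1)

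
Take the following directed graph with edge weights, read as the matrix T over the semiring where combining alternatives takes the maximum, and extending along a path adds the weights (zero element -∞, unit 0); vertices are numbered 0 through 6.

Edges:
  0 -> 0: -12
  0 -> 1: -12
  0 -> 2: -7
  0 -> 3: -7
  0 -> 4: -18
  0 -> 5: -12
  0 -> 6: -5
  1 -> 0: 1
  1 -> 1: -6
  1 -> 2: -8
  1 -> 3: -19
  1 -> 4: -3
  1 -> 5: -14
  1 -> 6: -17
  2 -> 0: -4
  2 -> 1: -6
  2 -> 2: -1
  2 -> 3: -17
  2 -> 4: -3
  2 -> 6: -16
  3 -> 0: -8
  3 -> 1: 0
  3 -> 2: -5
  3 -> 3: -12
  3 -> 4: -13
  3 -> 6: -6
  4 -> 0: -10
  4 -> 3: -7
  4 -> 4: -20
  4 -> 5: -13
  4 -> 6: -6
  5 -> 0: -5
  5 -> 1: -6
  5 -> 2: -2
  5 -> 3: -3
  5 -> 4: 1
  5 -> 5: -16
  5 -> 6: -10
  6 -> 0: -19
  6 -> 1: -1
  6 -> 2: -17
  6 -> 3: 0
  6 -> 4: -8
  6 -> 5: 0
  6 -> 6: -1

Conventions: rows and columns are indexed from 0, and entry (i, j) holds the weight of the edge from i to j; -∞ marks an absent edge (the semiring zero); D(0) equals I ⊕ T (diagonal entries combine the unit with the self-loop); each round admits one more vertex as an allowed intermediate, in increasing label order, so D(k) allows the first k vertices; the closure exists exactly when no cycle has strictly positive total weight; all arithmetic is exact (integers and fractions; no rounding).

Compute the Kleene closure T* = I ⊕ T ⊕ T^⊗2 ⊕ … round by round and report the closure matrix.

D(0):
  [0, -12, -7, -7, -18, -12, -5]
  [1, 0, -8, -19, -3, -14, -17]
  [-4, -6, 0, -17, -3, -∞, -16]
  [-8, 0, -5, 0, -13, -∞, -6]
  [-10, -∞, -∞, -7, 0, -13, -6]
  [-5, -6, -2, -3, 1, 0, -10]
  [-19, -1, -17, 0, -8, 0, 0]
D(1):
  [0, -12, -7, -7, -18, -12, -5]
  [1, 0, -6, -6, -3, -11, -4]
  [-4, -6, 0, -11, -3, -16, -9]
  [-8, 0, -5, 0, -13, -20, -6]
  [-10, -22, -17, -7, 0, -13, -6]
  [-5, -6, -2, -3, 1, 0, -10]
  [-19, -1, -17, 0, -8, 0, 0]
D(2):
  [0, -12, -7, -7, -15, -12, -5]
  [1, 0, -6, -6, -3, -11, -4]
  [-4, -6, 0, -11, -3, -16, -9]
  [1, 0, -5, 0, -3, -11, -4]
  [-10, -22, -17, -7, 0, -13, -6]
  [-5, -6, -2, -3, 1, 0, -10]
  [0, -1, -7, 0, -4, 0, 0]
D(3):
  [0, -12, -7, -7, -10, -12, -5]
  [1, 0, -6, -6, -3, -11, -4]
  [-4, -6, 0, -11, -3, -16, -9]
  [1, 0, -5, 0, -3, -11, -4]
  [-10, -22, -17, -7, 0, -13, -6]
  [-5, -6, -2, -3, 1, 0, -10]
  [0, -1, -7, 0, -4, 0, 0]
D(4):
  [0, -7, -7, -7, -10, -12, -5]
  [1, 0, -6, -6, -3, -11, -4]
  [-4, -6, 0, -11, -3, -16, -9]
  [1, 0, -5, 0, -3, -11, -4]
  [-6, -7, -12, -7, 0, -13, -6]
  [-2, -3, -2, -3, 1, 0, -7]
  [1, 0, -5, 0, -3, 0, 0]
D(5):
  [0, -7, -7, -7, -10, -12, -5]
  [1, 0, -6, -6, -3, -11, -4]
  [-4, -6, 0, -10, -3, -16, -9]
  [1, 0, -5, 0, -3, -11, -4]
  [-6, -7, -12, -7, 0, -13, -6]
  [-2, -3, -2, -3, 1, 0, -5]
  [1, 0, -5, 0, -3, 0, 0]
D(6):
  [0, -7, -7, -7, -10, -12, -5]
  [1, 0, -6, -6, -3, -11, -4]
  [-4, -6, 0, -10, -3, -16, -9]
  [1, 0, -5, 0, -3, -11, -4]
  [-6, -7, -12, -7, 0, -13, -6]
  [-2, -3, -2, -3, 1, 0, -5]
  [1, 0, -2, 0, 1, 0, 0]
D(7):
  [0, -5, -7, -5, -4, -5, -5]
  [1, 0, -6, -4, -3, -4, -4]
  [-4, -6, 0, -9, -3, -9, -9]
  [1, 0, -5, 0, -3, -4, -4]
  [-5, -6, -8, -6, 0, -6, -6]
  [-2, -3, -2, -3, 1, 0, -5]
  [1, 0, -2, 0, 1, 0, 0]
Answer: T* = [[0, -5, -7, -5, -4, -5, -5], [1, 0, -6, -4, -3, -4, -4], [-4, -6, 0, -9, -3, -9, -9], [1, 0, -5, 0, -3, -4, -4], [-5, -6, -8, -6, 0, -6, -6], [-2, -3, -2, -3, 1, 0, -5], [1, 0, -2, 0, 1, 0, 0]]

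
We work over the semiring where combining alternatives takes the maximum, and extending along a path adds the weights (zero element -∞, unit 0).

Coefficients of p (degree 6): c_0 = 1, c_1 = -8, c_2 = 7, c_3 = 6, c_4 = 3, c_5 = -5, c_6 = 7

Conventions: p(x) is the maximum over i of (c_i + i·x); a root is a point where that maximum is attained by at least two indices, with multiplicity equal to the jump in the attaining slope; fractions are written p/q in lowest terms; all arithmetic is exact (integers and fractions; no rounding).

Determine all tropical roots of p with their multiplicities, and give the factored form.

hull edge (i=0, c=1) to (i=2, c=7): slope 3, span 2
hull edge (i=2, c=7) to (i=6, c=7): slope 0, span 4
Factored form: p(x) = 7 ⊗ (x ⊕ (-3)) ⊗ (x ⊕ (-3)) ⊗ (x ⊕ 0) ⊗ (x ⊕ 0) ⊗ (x ⊕ 0) ⊗ (x ⊕ 0)
Answer: roots = -3 (mult 2), 0 (mult 4)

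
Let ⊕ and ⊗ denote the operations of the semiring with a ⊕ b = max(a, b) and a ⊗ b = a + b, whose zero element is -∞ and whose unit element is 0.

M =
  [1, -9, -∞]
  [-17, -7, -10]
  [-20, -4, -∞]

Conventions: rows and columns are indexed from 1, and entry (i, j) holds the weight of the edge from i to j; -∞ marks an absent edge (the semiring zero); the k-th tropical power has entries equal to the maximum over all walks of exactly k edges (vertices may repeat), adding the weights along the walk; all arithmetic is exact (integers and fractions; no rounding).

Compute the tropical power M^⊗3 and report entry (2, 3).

M^⊗2:
  [2, -8, -19]
  [-16, -14, -17]
  [-19, -11, -14]
M^⊗3:
  [3, -7, -18]
  [-15, -21, -24]
  [-18, -18, -21]
Key observation: the optimum is the walk 2->2->2->3, with weight (-7) + (-7) + (-10) = -24.
Optimal value attained by: walk 2->2->2->3.
Answer: (M^⊗3)[2][3] = -24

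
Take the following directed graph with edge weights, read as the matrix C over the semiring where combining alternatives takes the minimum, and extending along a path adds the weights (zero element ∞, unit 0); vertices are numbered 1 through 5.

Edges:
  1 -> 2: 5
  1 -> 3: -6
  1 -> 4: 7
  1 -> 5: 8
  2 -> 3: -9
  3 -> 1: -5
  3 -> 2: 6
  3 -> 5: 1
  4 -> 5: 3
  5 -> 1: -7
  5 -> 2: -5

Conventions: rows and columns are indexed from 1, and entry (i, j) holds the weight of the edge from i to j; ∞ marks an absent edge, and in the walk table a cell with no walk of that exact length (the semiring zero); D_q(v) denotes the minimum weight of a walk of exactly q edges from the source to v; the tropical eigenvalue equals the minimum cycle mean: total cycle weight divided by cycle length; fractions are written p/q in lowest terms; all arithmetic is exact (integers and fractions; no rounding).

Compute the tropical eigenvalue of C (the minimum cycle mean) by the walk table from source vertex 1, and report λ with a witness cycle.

q=0: [0, ∞, ∞, ∞, ∞]
q=1: [∞, 5, -6, 7, 8]
q=2: [-11, 0, -4, ∞, -5]
q=3: [-12, -10, -17, -4, -3]
q=4: [-22, -11, -19, -5, -16]
q=5: [-24, -21, -28, -15, -18]
Optimal cycle mean attained by: cycle 1->3->1, total (-6) + (-5), length 2.
Answer: λ = -11/2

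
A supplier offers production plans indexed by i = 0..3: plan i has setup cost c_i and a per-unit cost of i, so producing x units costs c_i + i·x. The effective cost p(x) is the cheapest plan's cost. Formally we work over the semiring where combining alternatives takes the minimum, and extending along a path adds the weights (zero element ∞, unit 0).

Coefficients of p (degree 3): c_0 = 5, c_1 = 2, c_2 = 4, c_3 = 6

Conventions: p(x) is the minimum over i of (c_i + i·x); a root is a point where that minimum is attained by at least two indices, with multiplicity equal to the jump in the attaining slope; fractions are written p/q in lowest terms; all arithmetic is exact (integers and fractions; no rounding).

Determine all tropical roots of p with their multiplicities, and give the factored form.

hull edge (i=0, c=5) to (i=1, c=2): slope -3, span 1
hull edge (i=1, c=2) to (i=3, c=6): slope 2, span 2
Factored form: p(x) = 6 ⊗ (x ⊕ (-2)) ⊗ (x ⊕ (-2)) ⊗ (x ⊕ 3)
Answer: roots = -2 (mult 2), 3 (mult 1)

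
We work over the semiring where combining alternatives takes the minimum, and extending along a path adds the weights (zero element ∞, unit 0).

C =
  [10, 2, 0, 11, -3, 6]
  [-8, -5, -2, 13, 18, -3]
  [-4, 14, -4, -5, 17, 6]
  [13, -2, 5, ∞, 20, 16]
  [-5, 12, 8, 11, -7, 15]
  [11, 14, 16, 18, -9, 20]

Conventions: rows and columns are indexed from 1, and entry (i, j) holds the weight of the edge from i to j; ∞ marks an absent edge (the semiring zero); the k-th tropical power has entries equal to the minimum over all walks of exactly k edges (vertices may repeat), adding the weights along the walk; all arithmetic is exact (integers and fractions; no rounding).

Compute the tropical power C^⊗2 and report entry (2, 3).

C^⊗2:
  [-8, -3, -4, -5, -10, -1]
  [-13, -10, -8, -7, -12, -8]
  [-8, -7, -8, -9, -7, 2]
  [-10, -7, -4, 0, 7, -5]
  [-12, -3, -5, 3, -14, 1]
  [-14, 3, -1, 2, -16, 6]
Key observation: the optimum is the walk 2->1->3, with weight (-8) + 0 = -8.
Optimal value attained by: walk 2->1->3.
Answer: (C^⊗2)[2][3] = -8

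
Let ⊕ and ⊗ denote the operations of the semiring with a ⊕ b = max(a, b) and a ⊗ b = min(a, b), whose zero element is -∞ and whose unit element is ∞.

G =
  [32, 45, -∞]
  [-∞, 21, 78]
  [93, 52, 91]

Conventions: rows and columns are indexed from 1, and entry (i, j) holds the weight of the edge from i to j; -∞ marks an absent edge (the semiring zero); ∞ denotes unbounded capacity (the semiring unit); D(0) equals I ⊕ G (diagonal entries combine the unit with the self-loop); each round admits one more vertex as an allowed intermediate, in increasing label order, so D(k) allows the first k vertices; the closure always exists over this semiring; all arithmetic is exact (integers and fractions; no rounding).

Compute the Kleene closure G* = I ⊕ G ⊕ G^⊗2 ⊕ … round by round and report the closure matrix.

D(0):
  [∞, 45, -∞]
  [-∞, ∞, 78]
  [93, 52, ∞]
D(1):
  [∞, 45, -∞]
  [-∞, ∞, 78]
  [93, 52, ∞]
D(2):
  [∞, 45, 45]
  [-∞, ∞, 78]
  [93, 52, ∞]
D(3):
  [∞, 45, 45]
  [78, ∞, 78]
  [93, 52, ∞]
Answer: G* = [[∞, 45, 45], [78, ∞, 78], [93, 52, ∞]]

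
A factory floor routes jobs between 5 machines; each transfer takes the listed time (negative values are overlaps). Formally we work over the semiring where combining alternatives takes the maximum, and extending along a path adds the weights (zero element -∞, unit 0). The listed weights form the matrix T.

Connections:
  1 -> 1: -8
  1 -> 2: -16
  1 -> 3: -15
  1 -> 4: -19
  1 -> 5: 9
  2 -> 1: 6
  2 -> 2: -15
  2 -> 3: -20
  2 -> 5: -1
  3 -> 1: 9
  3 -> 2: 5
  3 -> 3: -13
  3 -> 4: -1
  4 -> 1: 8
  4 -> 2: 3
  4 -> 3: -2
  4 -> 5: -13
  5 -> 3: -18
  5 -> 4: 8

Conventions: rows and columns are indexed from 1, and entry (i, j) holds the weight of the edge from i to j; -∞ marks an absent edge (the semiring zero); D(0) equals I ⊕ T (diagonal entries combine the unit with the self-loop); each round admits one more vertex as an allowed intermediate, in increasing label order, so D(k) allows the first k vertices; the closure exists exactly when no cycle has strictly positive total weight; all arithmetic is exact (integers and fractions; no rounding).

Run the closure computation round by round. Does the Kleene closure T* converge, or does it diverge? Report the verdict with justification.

D(0):
  [0, -16, -15, -19, 9]
  [6, 0, -20, -∞, -1]
  [9, 5, 0, -1, -∞]
  [8, 3, -2, 0, -13]
  [-∞, -∞, -18, 8, 0]
D(1):
  [0, -16, -15, -19, 9]
  [6, 0, -9, -13, 15]
  [9, 5, 0, -1, 18]
  [8, 3, -2, 0, 17]
  [-∞, -∞, -18, 8, 0]
D(2):
  [0, -16, -15, -19, 9]
  [6, 0, -9, -13, 15]
  [11, 5, 0, -1, 20]
  [9, 3, -2, 0, 18]
  [-∞, -∞, -18, 8, 0]
Detection: at round 3, diagonal entry (5, 5) turns strictly positive.
Key observation: the cycle 5->3->2->1->5 has total weight (-18) + 5 + 6 + 9, which is strictly positive.
Answer: DIVERGES — positive cycle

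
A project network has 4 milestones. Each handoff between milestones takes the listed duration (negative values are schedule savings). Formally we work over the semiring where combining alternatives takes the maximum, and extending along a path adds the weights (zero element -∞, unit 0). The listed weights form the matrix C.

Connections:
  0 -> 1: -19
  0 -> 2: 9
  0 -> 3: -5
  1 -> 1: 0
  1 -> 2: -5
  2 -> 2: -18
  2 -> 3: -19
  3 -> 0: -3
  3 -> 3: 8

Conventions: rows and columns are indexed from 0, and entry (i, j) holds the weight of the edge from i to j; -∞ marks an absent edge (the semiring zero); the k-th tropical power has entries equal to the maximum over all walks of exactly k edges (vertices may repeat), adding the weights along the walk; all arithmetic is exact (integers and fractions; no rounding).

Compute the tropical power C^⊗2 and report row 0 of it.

C^⊗2:
  [-8, -19, -9, 3]
  [-∞, 0, -5, -24]
  [-22, -∞, -36, -11]
  [5, -22, 6, 16]
Answer: row 0 of C^⊗2 = [-8, -19, -9, 3]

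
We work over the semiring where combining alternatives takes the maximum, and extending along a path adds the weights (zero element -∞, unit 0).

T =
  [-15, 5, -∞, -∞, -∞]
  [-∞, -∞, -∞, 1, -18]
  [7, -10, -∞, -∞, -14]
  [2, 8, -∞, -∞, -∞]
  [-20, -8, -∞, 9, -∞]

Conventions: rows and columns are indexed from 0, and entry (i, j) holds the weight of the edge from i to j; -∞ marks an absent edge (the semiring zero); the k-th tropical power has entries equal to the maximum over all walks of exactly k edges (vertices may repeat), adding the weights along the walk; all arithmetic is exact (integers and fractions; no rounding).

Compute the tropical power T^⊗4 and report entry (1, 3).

T^⊗2:
  [-30, -10, -∞, 6, -13]
  [3, 9, -∞, -9, -∞]
  [-8, 12, -∞, -5, -28]
  [-13, 7, -∞, 9, -10]
  [11, 17, -∞, -7, -26]
T^⊗3:
  [8, 14, -∞, -4, -28]
  [-7, 8, -∞, 10, -9]
  [-3, 3, -∞, 13, -6]
  [11, 17, -∞, 8, -11]
  [-4, 16, -∞, 18, -1]
T^⊗4:
  [-2, 13, -∞, 15, -4]
  [12, 18, -∞, 9, -10]
  [15, 21, -∞, 4, -15]
  [10, 16, -∞, 18, -1]
  [20, 26, -∞, 17, -2]
Key observation: the optimum is the walk 1->3->0->1->3, with weight 1 + 2 + 5 + 1 = 9.
Optimal value attained by: walk 1->3->0->1->3.
Answer: (T^⊗4)[1][3] = 9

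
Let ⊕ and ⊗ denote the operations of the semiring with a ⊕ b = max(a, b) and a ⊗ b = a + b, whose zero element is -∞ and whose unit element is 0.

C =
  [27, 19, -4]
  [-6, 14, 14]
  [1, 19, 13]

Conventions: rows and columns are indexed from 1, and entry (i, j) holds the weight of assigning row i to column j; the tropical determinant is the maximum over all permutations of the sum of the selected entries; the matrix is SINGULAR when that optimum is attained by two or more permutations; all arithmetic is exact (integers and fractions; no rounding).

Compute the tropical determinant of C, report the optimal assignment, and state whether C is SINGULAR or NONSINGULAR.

σ = (1, 2, 3): 27 + 14 + 13 = 54
σ = (1, 3, 2): 27 + 14 + 19 = 60
σ = (2, 1, 3): 19 + (-6) + 13 = 26
σ = (2, 3, 1): 19 + 14 + 1 = 34
σ = (3, 1, 2): (-4) + (-6) + 19 = 9
σ = (3, 2, 1): (-4) + 14 + 1 = 11
Optimal value attained by: σ = (1, 3, 2).
Answer: det⊕(C) = 60; verdict: NONSINGULAR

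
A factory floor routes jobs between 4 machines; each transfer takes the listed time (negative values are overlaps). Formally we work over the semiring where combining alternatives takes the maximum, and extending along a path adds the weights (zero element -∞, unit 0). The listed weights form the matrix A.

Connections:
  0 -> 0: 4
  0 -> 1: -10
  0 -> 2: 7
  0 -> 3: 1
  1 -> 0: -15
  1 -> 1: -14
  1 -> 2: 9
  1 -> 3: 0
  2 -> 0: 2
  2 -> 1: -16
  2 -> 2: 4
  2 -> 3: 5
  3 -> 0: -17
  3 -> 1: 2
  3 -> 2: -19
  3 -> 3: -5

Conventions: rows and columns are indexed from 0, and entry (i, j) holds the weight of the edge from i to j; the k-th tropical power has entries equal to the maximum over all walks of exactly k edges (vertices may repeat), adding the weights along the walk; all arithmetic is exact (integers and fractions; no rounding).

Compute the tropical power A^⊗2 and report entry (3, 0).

A^⊗2:
  [9, 3, 11, 12]
  [11, 2, 13, 14]
  [6, 7, 9, 9]
  [-13, -3, 11, 2]
Key observation: the optimum is the walk 3->0->0, with weight (-17) + 4 = -13.
Optimal value attained by: walk 3->0->0.
Answer: (A^⊗2)[3][0] = -13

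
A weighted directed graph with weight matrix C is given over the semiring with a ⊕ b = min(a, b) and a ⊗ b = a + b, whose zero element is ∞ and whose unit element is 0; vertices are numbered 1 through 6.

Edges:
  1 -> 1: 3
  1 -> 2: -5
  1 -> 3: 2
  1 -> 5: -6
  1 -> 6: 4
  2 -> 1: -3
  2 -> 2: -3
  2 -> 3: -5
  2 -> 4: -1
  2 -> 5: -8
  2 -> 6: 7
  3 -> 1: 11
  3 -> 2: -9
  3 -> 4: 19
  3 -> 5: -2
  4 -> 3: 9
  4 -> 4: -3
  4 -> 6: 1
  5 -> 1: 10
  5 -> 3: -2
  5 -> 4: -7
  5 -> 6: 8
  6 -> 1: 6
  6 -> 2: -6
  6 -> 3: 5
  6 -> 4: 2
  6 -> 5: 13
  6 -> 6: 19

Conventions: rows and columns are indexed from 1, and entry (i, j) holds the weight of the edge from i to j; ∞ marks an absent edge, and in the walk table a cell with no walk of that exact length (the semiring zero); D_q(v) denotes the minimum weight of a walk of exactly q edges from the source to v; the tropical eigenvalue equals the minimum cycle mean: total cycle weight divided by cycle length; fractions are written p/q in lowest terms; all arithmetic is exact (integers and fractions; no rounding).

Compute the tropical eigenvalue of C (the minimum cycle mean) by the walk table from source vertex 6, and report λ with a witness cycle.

q=0: [∞, ∞, ∞, ∞, ∞, 0]
q=1: [6, -6, 5, 2, 13, 19]
q=2: [-9, -9, -11, -7, -14, 1]
q=3: [-12, -20, -16, -21, -17, -6]
q=4: [-23, -25, -25, -24, -28, -20]
q=5: [-28, -34, -30, -35, -33, -23]
q=6: [-37, -39, -39, -40, -42, -34]
Optimal cycle mean attained by: cycle 2->3->2, total (-5) + (-9), length 2.
Answer: λ = -7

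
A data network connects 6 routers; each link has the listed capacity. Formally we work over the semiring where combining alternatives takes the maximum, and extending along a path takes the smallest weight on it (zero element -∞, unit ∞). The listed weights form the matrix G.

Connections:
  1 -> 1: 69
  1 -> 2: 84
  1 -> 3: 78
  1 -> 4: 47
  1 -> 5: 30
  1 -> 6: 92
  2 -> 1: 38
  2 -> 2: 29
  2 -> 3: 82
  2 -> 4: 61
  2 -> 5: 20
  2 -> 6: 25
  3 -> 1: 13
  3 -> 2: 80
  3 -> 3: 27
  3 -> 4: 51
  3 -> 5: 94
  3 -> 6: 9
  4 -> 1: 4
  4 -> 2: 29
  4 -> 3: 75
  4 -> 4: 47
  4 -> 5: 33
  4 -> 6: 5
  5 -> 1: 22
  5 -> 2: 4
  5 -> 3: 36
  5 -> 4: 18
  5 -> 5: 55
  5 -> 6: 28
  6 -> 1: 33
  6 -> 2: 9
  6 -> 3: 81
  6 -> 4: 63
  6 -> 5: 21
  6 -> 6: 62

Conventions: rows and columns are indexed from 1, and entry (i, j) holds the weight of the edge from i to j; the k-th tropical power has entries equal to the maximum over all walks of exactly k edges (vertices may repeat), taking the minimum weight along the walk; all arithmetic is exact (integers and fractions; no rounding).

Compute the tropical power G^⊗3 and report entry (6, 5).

G^⊗2:
  [69, 78, 82, 63, 78, 69]
  [38, 80, 61, 51, 82, 38]
  [38, 29, 80, 61, 55, 28]
  [29, 75, 47, 51, 75, 28]
  [28, 36, 36, 36, 55, 28]
  [33, 80, 63, 62, 81, 62]
G^⊗3:
  [69, 80, 78, 63, 82, 69]
  [38, 61, 80, 61, 61, 38]
  [38, 80, 61, 51, 80, 38]
  [38, 47, 75, 61, 55, 29]
  [36, 36, 36, 36, 55, 28]
  [38, 63, 80, 62, 63, 62]
Key observation: the optimum is the walk 6->4->3->5, with weight 63 min 75 min 94 = 63.
Optimal value attained by: walk 6->4->3->5.
Answer: (G^⊗3)[6][5] = 63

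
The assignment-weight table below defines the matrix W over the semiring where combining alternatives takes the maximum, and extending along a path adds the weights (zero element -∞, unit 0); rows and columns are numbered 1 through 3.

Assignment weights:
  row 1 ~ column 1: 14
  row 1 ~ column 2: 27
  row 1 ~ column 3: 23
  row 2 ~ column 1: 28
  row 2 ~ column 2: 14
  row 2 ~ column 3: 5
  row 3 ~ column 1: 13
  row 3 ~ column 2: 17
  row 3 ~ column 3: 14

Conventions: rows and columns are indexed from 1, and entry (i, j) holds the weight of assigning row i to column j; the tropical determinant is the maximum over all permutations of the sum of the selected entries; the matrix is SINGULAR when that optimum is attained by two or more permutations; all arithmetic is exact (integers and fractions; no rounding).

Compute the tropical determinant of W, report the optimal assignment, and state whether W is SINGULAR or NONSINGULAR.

σ = (1, 2, 3): 14 + 14 + 14 = 42
σ = (1, 3, 2): 14 + 5 + 17 = 36
σ = (2, 1, 3): 27 + 28 + 14 = 69
σ = (2, 3, 1): 27 + 5 + 13 = 45
σ = (3, 1, 2): 23 + 28 + 17 = 68
σ = (3, 2, 1): 23 + 14 + 13 = 50
Optimal value attained by: σ = (2, 1, 3).
Answer: det⊕(W) = 69; verdict: NONSINGULAR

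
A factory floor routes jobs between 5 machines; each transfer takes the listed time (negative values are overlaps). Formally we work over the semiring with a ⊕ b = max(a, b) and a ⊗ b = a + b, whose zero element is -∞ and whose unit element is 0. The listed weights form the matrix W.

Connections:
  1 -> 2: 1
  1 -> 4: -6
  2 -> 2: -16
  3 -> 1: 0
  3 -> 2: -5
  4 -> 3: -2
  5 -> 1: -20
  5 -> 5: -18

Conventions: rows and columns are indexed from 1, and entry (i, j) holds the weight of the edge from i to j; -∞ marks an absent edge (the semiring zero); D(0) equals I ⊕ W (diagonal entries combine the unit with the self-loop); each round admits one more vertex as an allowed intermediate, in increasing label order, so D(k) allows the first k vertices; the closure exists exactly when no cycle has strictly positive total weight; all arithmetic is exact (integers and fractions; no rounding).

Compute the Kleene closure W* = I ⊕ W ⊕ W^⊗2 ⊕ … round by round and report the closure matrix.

D(0):
  [0, 1, -∞, -6, -∞]
  [-∞, 0, -∞, -∞, -∞]
  [0, -5, 0, -∞, -∞]
  [-∞, -∞, -2, 0, -∞]
  [-20, -∞, -∞, -∞, 0]
D(1):
  [0, 1, -∞, -6, -∞]
  [-∞, 0, -∞, -∞, -∞]
  [0, 1, 0, -6, -∞]
  [-∞, -∞, -2, 0, -∞]
  [-20, -19, -∞, -26, 0]
D(2):
  [0, 1, -∞, -6, -∞]
  [-∞, 0, -∞, -∞, -∞]
  [0, 1, 0, -6, -∞]
  [-∞, -∞, -2, 0, -∞]
  [-20, -19, -∞, -26, 0]
D(3):
  [0, 1, -∞, -6, -∞]
  [-∞, 0, -∞, -∞, -∞]
  [0, 1, 0, -6, -∞]
  [-2, -1, -2, 0, -∞]
  [-20, -19, -∞, -26, 0]
D(4):
  [0, 1, -8, -6, -∞]
  [-∞, 0, -∞, -∞, -∞]
  [0, 1, 0, -6, -∞]
  [-2, -1, -2, 0, -∞]
  [-20, -19, -28, -26, 0]
D(5):
  [0, 1, -8, -6, -∞]
  [-∞, 0, -∞, -∞, -∞]
  [0, 1, 0, -6, -∞]
  [-2, -1, -2, 0, -∞]
  [-20, -19, -28, -26, 0]
Answer: W* = [[0, 1, -8, -6, -∞], [-∞, 0, -∞, -∞, -∞], [0, 1, 0, -6, -∞], [-2, -1, -2, 0, -∞], [-20, -19, -28, -26, 0]]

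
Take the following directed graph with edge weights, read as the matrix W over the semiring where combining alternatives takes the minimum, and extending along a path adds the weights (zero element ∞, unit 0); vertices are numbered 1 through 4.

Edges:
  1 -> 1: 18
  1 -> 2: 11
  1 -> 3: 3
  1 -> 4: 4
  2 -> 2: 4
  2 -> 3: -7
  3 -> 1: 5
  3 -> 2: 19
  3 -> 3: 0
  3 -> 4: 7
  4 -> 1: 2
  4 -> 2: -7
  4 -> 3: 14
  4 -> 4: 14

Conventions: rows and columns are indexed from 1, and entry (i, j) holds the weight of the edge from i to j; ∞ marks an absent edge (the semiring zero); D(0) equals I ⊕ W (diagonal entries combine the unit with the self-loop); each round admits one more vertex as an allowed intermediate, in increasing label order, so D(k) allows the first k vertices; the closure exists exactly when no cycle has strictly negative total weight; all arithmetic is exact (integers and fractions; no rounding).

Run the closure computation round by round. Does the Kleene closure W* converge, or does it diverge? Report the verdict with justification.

D(0):
  [0, 11, 3, 4]
  [∞, 0, -7, ∞]
  [5, 19, 0, 7]
  [2, -7, 14, 0]
D(1):
  [0, 11, 3, 4]
  [∞, 0, -7, ∞]
  [5, 16, 0, 7]
  [2, -7, 5, 0]
D(2):
  [0, 11, 3, 4]
  [∞, 0, -7, ∞]
  [5, 16, 0, 7]
  [2, -7, -14, 0]
Detection: at round 3, diagonal entry (4, 4) turns strictly negative.
Key observation: the cycle 4->2->3->1->4 has total weight (-7) + (-7) + 5 + 4, which is strictly negative.
Answer: DIVERGES — negative cycle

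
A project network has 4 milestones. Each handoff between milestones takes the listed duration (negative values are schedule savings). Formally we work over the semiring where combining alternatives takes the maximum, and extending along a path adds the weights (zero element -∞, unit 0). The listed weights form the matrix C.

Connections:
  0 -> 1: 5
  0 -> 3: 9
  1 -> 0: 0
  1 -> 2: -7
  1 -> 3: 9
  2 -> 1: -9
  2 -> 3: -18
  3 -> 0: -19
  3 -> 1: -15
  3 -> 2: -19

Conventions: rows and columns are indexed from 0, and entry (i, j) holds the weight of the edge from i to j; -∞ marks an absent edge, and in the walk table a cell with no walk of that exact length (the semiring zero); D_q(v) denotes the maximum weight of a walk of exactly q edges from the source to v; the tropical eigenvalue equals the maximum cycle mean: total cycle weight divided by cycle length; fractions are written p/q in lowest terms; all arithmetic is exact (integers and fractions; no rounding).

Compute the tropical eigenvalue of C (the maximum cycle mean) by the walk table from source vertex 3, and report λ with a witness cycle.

q=0: [-∞, -∞, -∞, 0]
q=1: [-19, -15, -19, -∞]
q=2: [-15, -14, -22, -6]
q=3: [-14, -10, -21, -5]
q=4: [-10, -9, -17, -1]
Optimal cycle mean attained by: cycle 0->1->0, total 5 + 0, length 2.
Answer: λ = 5/2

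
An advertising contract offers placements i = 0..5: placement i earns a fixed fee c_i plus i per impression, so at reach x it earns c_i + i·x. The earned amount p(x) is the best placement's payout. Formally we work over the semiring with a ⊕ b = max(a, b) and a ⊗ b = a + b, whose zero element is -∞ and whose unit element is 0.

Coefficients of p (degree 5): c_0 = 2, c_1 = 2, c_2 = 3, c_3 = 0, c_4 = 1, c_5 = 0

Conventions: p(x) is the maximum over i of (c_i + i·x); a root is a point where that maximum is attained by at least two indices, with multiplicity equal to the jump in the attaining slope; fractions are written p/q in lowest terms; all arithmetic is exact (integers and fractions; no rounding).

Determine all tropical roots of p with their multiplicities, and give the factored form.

hull edge (i=0, c=2) to (i=2, c=3): slope 1/2, span 2
hull edge (i=2, c=3) to (i=5, c=0): slope -1, span 3
Factored form: p(x) = 0 ⊗ (x ⊕ (-1/2)) ⊗ (x ⊕ (-1/2)) ⊗ (x ⊕ 1) ⊗ (x ⊕ 1) ⊗ (x ⊕ 1)
Answer: roots = -1/2 (mult 2), 1 (mult 3)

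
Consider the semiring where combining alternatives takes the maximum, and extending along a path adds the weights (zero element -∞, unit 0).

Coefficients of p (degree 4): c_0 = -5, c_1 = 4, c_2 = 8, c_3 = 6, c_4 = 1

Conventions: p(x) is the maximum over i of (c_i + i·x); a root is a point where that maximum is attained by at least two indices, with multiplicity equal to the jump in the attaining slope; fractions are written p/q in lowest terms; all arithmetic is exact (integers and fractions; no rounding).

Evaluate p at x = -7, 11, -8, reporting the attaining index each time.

p(-7) = max(-5+0·(-7)=-5, 4+1·(-7)=-3, 8+2·(-7)=-6, 6+3·(-7)=-15, 1+4·(-7)=-27) = -3 (attained by i=1)
p(11) = max(-5+0·11=-5, 4+1·11=15, 8+2·11=30, 6+3·11=39, 1+4·11=45) = 45 (attained by i=4)
p(-8) = max(-5+0·(-8)=-5, 4+1·(-8)=-4, 8+2·(-8)=-8, 6+3·(-8)=-18, 1+4·(-8)=-31) = -4 (attained by i=1)
Answer: p(-7) = -3; p(11) = 45; p(-8) = -4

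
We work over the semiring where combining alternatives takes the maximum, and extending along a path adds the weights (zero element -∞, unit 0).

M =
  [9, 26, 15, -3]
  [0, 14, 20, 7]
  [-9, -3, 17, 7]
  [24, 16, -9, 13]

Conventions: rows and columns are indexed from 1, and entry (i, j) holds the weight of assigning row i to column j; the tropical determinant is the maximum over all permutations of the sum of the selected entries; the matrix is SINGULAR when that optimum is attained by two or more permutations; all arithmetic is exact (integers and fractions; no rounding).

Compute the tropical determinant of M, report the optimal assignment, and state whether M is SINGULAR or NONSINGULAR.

σ = (1, 2, 3, 4): 9 + 14 + 17 + 13 = 53
σ = (1, 2, 4, 3): 9 + 14 + 7 + (-9) = 21
σ = (1, 3, 2, 4): 9 + 20 + (-3) + 13 = 39
σ = (1, 3, 4, 2): 9 + 20 + 7 + 16 = 52
σ = (1, 4, 2, 3): 9 + 7 + (-3) + (-9) = 4
σ = (1, 4, 3, 2): 9 + 7 + 17 + 16 = 49
σ = (2, 1, 3, 4): 26 + 0 + 17 + 13 = 56
σ = (2, 1, 4, 3): 26 + 0 + 7 + (-9) = 24
σ = (2, 3, 1, 4): 26 + 20 + (-9) + 13 = 50
σ = (2, 3, 4, 1): 26 + 20 + 7 + 24 = 77
σ = (2, 4, 1, 3): 26 + 7 + (-9) + (-9) = 15
σ = (2, 4, 3, 1): 26 + 7 + 17 + 24 = 74
σ = (3, 1, 2, 4): 15 + 0 + (-3) + 13 = 25
σ = (3, 1, 4, 2): 15 + 0 + 7 + 16 = 38
σ = (3, 2, 1, 4): 15 + 14 + (-9) + 13 = 33
σ = (3, 2, 4, 1): 15 + 14 + 7 + 24 = 60
σ = (3, 4, 1, 2): 15 + 7 + (-9) + 16 = 29
σ = (3, 4, 2, 1): 15 + 7 + (-3) + 24 = 43
σ = (4, 1, 2, 3): (-3) + 0 + (-3) + (-9) = -15
σ = (4, 1, 3, 2): (-3) + 0 + 17 + 16 = 30
σ = (4, 2, 1, 3): (-3) + 14 + (-9) + (-9) = -7
σ = (4, 2, 3, 1): (-3) + 14 + 17 + 24 = 52
σ = (4, 3, 1, 2): (-3) + 20 + (-9) + 16 = 24
σ = (4, 3, 2, 1): (-3) + 20 + (-3) + 24 = 38
Optimal value attained by: σ = (2, 3, 4, 1).
Answer: det⊕(M) = 77; verdict: NONSINGULAR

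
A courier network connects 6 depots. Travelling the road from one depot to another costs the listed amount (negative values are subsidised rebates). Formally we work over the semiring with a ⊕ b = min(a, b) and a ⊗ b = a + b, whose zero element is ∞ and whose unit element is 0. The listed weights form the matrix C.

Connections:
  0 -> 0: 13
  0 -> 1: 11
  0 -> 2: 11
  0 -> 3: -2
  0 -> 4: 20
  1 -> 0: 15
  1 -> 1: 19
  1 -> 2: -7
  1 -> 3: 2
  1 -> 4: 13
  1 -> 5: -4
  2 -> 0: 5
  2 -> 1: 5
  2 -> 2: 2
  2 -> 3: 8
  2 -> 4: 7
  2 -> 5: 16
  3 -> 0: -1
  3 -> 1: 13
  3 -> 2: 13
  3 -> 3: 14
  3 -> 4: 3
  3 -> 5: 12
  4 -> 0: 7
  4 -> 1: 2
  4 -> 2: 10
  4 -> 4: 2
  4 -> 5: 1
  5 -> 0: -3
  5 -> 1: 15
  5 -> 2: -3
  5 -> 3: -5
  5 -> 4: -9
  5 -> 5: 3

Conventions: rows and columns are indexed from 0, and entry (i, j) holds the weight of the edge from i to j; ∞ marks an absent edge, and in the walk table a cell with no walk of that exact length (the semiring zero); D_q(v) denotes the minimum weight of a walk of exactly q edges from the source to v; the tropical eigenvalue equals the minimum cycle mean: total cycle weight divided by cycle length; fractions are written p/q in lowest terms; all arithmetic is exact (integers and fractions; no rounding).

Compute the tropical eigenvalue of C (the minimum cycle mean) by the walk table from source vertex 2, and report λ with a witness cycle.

q=0: [∞, ∞, 0, ∞, ∞, ∞]
q=1: [5, 5, 2, 8, 7, 16]
q=2: [7, 7, -2, 3, 7, 1]
q=3: [-2, 3, -2, -4, -8, 3]
q=4: [-5, -6, -4, -4, -6, -7]
q=5: [-10, -4, -13, -12, -16, -10]
q=6: [-13, -14, -13, -15, -19, -15]
Optimal cycle mean attained by: cycle 4->5->4, total 1 + (-9), length 2.
Answer: λ = -4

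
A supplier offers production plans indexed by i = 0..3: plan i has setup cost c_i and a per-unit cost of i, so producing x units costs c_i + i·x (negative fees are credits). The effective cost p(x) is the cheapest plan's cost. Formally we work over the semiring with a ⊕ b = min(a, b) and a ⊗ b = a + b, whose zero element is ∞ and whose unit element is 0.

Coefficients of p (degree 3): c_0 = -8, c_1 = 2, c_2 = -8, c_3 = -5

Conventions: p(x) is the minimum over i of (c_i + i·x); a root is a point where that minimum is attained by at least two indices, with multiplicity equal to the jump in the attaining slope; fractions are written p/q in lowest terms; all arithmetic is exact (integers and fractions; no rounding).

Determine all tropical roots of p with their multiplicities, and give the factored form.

hull edge (i=0, c=-8) to (i=2, c=-8): slope 0, span 2
hull edge (i=2, c=-8) to (i=3, c=-5): slope 3, span 1
Factored form: p(x) = -5 ⊗ (x ⊕ (-3)) ⊗ (x ⊕ 0) ⊗ (x ⊕ 0)
Answer: roots = -3 (mult 1), 0 (mult 2)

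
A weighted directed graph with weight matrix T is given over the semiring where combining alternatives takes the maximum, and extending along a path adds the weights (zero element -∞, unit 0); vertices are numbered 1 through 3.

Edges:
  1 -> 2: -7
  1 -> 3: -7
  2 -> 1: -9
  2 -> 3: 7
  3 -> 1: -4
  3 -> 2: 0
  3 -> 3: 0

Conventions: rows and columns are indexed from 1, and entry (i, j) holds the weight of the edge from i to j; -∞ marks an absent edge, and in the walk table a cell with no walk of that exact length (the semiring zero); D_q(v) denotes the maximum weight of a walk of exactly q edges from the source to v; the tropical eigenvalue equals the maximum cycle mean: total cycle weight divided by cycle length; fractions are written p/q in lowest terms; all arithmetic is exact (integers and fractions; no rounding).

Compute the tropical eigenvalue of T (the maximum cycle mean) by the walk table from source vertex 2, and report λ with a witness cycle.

q=0: [-∞, 0, -∞]
q=1: [-9, -∞, 7]
q=2: [3, 7, 7]
q=3: [3, 7, 14]
Optimal cycle mean attained by: cycle 2->3->2, total 7 + 0, length 2.
Answer: λ = 7/2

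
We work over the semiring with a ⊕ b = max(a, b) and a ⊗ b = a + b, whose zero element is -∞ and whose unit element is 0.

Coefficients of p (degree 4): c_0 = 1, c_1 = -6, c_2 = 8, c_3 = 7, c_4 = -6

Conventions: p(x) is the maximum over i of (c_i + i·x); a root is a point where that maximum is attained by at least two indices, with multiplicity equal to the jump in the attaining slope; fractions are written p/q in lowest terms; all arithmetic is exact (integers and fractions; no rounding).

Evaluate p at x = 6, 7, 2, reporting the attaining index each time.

p(6) = max(1+0·6=1, -6+1·6=0, 8+2·6=20, 7+3·6=25, -6+4·6=18) = 25 (attained by i=3)
p(7) = max(1+0·7=1, -6+1·7=1, 8+2·7=22, 7+3·7=28, -6+4·7=22) = 28 (attained by i=3)
p(2) = max(1+0·2=1, -6+1·2=-4, 8+2·2=12, 7+3·2=13, -6+4·2=2) = 13 (attained by i=3)
Answer: p(6) = 25; p(7) = 28; p(2) = 13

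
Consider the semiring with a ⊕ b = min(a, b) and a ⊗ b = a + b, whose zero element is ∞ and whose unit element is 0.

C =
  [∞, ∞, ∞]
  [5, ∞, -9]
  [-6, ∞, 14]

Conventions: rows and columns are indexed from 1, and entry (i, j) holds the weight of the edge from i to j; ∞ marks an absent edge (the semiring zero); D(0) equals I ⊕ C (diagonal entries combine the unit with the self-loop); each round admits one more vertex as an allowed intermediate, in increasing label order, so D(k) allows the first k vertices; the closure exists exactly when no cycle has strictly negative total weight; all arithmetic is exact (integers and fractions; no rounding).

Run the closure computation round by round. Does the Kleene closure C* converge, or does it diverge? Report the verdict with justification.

D(0):
  [0, ∞, ∞]
  [5, 0, -9]
  [-6, ∞, 0]
D(1):
  [0, ∞, ∞]
  [5, 0, -9]
  [-6, ∞, 0]
D(2):
  [0, ∞, ∞]
  [5, 0, -9]
  [-6, ∞, 0]
D(3):
  [0, ∞, ∞]
  [-15, 0, -9]
  [-6, ∞, 0]
Key observation: every diagonal entry stays at the unit through all rounds, so no improving cycle exists.
Answer: CONVERGES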